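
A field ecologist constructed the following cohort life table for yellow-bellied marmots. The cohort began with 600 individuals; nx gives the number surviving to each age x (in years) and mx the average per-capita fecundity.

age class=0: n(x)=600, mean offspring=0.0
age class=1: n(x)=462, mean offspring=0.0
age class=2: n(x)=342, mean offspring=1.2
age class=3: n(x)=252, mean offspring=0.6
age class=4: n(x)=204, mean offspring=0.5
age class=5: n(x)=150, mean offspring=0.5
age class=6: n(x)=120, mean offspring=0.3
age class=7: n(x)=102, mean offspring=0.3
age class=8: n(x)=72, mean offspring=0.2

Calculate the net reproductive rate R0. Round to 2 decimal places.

lx = nx/n0 = nx/600: 1, 0.77, 0.57, 0.42, 0.34, 0.25, 0.2, 0.17, 0.12
lx·mx by age: 0, 0, 0.684, 0.252, 0.17, 0.125, 0.06, 0.051, 0.024
R0 = Σ lx·mx = 1.366 → 1.37

1.37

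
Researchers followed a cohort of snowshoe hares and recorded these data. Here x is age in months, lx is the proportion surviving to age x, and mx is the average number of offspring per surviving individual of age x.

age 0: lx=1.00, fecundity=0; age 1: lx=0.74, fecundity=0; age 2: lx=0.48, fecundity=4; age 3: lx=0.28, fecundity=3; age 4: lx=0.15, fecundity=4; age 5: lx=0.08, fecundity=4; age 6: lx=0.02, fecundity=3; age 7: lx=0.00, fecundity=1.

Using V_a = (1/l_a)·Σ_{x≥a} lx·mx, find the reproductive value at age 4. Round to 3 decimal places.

lx·mx for x ≥ 4: 0.6, 0.32, 0.06, 0 → sum = 0.98
V_4 = 0.98 / l_4 = 0.98 / 0.15 = 6.533333… → 6.533

6.533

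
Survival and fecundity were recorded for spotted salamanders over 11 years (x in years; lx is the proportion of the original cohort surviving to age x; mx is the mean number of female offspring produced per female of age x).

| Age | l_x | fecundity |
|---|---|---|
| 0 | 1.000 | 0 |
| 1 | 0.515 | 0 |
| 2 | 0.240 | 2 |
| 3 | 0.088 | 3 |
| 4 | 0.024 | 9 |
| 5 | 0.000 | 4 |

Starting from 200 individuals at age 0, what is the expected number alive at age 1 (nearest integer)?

Expected survivors = N0 · l_1 = 200 × 0.515 = 103 → 103

103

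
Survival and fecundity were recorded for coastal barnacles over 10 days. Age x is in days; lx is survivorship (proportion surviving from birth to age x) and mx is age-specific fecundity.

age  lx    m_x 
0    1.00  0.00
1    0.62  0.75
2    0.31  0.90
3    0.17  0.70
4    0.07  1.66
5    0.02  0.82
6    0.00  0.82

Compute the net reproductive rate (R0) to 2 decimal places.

1.00

lx·mx by age: 0, 0.465, 0.279, 0.119, 0.1162, 0.0164, 0
R0 = Σ lx·mx = 0.9956 → 1.00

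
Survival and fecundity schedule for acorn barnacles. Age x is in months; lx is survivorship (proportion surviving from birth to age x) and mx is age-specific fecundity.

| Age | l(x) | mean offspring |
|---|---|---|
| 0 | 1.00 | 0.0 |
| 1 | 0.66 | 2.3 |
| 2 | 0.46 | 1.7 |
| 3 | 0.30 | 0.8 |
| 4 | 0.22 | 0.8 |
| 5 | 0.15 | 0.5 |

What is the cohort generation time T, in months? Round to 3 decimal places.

1.749

lx·mx: 0, 1.518, 0.782, 0.24, 0.176, 0.075 → R0 = 2.791
x·lx·mx: 0, 1.518, 1.564, 0.72, 0.704, 0.375 → Σ = 4.881
T = 4.881 / 2.791 = 1.748836… → 1.749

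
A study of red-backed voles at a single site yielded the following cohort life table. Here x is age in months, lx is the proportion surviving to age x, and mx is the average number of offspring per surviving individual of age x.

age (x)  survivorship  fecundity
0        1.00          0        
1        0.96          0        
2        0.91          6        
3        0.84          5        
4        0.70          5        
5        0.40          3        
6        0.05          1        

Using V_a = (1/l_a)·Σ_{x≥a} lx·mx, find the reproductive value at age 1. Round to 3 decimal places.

lx·mx for x ≥ 1: 0, 5.46, 4.2, 3.5, 1.2, 0.05 → sum = 14.41
V_1 = 14.41 / l_1 = 14.41 / 0.96 = 15.010417… → 15.010

15.010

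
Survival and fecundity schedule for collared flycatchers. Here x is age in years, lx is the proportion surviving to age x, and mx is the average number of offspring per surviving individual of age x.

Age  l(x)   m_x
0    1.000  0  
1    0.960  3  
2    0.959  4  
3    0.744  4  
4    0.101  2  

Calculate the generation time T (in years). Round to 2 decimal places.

2.05

lx·mx: 0, 2.88, 3.836, 2.976, 0.202 → R0 = 9.894
x·lx·mx: 0, 2.88, 7.672, 8.928, 0.808 → Σ = 20.288
T = 20.288 / 9.894 = 2.050536… → 2.05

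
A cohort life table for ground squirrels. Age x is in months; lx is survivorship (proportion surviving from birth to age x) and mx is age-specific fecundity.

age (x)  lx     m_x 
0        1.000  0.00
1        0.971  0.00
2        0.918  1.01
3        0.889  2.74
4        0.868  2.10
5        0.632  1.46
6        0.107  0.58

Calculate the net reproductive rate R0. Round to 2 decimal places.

6.17

lx·mx by age: 0, 0, 0.92718, 2.43586, 1.8228, 0.92272, 0.06206
R0 = Σ lx·mx = 6.17062 → 6.17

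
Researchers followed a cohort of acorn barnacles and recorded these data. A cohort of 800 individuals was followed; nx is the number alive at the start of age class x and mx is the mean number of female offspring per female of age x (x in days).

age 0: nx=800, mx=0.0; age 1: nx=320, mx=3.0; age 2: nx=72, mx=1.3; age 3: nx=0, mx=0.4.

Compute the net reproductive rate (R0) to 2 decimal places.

lx = nx/n0 = nx/800: 1, 0.4, 0.09, 0
lx·mx by age: 0, 1.2, 0.117, 0
R0 = Σ lx·mx = 1.317 → 1.32

1.32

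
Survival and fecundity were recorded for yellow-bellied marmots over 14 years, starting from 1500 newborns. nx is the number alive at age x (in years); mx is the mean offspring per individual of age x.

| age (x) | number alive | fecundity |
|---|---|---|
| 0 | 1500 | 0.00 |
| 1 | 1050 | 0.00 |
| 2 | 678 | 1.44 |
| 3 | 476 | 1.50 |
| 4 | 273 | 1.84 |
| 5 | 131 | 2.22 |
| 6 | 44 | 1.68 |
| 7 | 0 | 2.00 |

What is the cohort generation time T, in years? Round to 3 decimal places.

lx = nx/n0 = nx/1500: 1, 0.7, 0.452, 0.31733…, 0.182, 0.08733…, 0.02933…, 0
lx·mx: 0, 0, 0.65088, 0.476…, 0.33488, 0.19388…, 0.04928…, 0 → R0 = 1.70492…
x·lx·mx: 0, 0, 1.30176, 1.428…, 1.33952, 0.9694…, 0.29568…, 0 → Σ = 5.33436…
T = 5.33436… / 1.70492… = 3.128804… → 3.129

3.129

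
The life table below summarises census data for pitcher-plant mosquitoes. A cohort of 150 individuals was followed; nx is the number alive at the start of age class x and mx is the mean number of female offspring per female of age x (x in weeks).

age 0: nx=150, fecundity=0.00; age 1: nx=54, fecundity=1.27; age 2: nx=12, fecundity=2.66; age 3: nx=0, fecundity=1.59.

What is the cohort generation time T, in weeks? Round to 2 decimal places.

1.32

lx = nx/n0 = nx/150: 1, 0.36, 0.08, 0
lx·mx: 0, 0.4572, 0.2128, 0 → R0 = 0.67
x·lx·mx: 0, 0.4572, 0.4256, 0 → Σ = 0.8828
T = 0.8828 / 0.67 = 1.317612… → 1.32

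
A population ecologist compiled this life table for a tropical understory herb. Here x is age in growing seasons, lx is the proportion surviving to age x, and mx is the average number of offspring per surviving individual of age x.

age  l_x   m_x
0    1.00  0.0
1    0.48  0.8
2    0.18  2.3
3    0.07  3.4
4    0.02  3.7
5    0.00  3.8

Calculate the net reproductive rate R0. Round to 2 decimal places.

lx·mx by age: 0, 0.384, 0.414, 0.238, 0.074, 0
R0 = Σ lx·mx = 1.11 → 1.11

1.11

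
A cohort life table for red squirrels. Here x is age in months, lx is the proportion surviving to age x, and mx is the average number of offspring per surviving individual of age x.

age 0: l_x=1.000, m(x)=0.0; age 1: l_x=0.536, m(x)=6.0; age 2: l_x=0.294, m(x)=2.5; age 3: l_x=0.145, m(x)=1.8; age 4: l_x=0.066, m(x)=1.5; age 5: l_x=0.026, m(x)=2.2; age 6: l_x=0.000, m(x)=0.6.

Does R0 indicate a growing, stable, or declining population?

R0 = Σ lx·mx = 0 + 3.216 + 0.735 + 0.261 + 0.099 + 0.0572 + 0 = 4.3682
R0 > 1, so the population is growing.

growing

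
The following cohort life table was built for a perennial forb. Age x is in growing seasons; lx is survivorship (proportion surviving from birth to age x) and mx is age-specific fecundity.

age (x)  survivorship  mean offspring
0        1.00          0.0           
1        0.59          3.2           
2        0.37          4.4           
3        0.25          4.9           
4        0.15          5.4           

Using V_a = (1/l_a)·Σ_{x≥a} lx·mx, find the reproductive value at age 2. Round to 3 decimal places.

9.900

lx·mx for x ≥ 2: 1.628, 1.225, 0.81 → sum = 3.663
V_2 = 3.663 / l_2 = 3.663 / 0.37 = 9.9 → 9.900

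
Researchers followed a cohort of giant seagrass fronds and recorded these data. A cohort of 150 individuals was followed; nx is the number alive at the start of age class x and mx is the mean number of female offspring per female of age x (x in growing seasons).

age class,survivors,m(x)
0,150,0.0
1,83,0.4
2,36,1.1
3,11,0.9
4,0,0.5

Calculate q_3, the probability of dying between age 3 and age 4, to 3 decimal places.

1.000

lx = nx/n0 = nx/150: 1, 0.55333…, 0.24, 0.07333…, 0
q_3 = (l_3 − l_4) / l_3 = (0.073333… − 0) / 0.073333…
     = 0.073333… / 0.073333… = 1 → 1.000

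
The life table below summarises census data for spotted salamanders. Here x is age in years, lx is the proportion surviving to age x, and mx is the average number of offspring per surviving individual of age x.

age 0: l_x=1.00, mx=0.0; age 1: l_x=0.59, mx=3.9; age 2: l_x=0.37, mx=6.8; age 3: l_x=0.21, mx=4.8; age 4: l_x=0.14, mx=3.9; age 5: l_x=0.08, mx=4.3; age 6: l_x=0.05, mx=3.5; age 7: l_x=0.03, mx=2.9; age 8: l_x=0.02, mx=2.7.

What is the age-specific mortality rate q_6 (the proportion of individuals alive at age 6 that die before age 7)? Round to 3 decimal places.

q_6 = (l_6 − l_7) / l_6 = (0.05 − 0.03) / 0.05
     = 0.02 / 0.05 = 0.4 → 0.400

0.400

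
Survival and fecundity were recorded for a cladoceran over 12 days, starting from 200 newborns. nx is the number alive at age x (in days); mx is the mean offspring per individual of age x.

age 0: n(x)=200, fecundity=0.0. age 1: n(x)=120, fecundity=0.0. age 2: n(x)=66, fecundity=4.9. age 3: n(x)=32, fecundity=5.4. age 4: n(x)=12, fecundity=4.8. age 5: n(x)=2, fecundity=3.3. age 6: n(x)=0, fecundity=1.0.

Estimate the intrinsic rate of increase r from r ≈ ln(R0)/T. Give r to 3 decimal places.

lx = nx/n0 = nx/200: 1, 0.6, 0.33, 0.16, 0.06, 0.01, 0
R0 = Σ lx·mx = 0 + 0 + 1.617 + 0.864 + 0.288 + 0.033 + 0 = 2.802
Σ x·lx·mx = 7.143; T = 7.143/2.802 = 2.54925…
r ≈ ln(R0)/T = ln(2.802)/2.54925… = 0.40417… → 0.404

0.404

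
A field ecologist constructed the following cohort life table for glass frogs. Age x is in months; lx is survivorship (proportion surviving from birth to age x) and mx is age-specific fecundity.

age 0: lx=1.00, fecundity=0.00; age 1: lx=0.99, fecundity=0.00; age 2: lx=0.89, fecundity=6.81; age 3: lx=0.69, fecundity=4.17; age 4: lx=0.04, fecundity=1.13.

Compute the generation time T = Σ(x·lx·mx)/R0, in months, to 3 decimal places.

lx·mx: 0, 0, 6.0609, 2.8773, 0.0452 → R0 = 8.9834
x·lx·mx: 0, 0, 12.1218, 8.6319, 0.1808 → Σ = 20.9345
T = 20.9345 / 8.9834 = 2.330354… → 2.330

2.330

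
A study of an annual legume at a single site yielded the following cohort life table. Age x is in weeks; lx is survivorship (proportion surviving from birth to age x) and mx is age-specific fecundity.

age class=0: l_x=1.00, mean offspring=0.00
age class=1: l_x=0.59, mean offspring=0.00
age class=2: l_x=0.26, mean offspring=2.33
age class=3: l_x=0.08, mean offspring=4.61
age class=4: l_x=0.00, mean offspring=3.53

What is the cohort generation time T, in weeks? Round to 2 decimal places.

lx·mx: 0, 0, 0.6058, 0.3688, 0 → R0 = 0.9746
x·lx·mx: 0, 0, 1.2116, 1.1064, 0 → Σ = 2.318
T = 2.318 / 0.9746 = 2.378412… → 2.38

2.38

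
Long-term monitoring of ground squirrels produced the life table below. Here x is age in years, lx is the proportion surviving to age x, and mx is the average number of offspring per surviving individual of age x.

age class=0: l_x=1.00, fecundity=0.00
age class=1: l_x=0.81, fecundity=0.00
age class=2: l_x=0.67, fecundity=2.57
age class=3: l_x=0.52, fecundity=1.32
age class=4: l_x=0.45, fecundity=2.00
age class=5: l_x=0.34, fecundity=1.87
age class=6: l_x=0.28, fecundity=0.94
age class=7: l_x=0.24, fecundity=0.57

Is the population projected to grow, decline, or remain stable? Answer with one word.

R0 = Σ lx·mx = 0 + 0 + 1.7219 + 0.6864 + 0.9 + 0.6358 + 0.2632 + 0.1368 = 4.3441
R0 > 1, so the population is growing.

growing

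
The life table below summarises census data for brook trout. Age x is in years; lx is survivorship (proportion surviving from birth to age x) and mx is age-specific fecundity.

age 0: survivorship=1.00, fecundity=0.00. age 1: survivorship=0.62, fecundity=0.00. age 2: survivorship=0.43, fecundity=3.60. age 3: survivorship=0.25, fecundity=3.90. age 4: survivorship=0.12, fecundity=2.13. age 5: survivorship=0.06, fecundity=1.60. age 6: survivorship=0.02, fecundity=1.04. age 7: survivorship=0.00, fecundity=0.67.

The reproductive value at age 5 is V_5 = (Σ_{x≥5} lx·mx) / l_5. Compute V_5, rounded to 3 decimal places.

lx·mx for x ≥ 5: 0.096, 0.0208, 0 → sum = 0.1168
V_5 = 0.1168 / l_5 = 0.1168 / 0.06 = 1.946667… → 1.947

1.947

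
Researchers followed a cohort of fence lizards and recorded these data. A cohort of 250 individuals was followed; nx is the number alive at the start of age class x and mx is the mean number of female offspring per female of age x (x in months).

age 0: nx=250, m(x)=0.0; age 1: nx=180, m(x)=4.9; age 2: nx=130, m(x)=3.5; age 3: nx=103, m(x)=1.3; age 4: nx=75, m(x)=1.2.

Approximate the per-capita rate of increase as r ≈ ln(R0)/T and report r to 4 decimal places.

1.1195

lx = nx/n0 = nx/250: 1, 0.72, 0.52, 0.412, 0.3
R0 = Σ lx·mx = 0 + 3.528 + 1.82 + 0.5356 + 0.36 = 6.2436
Σ x·lx·mx = 10.2148; T = 10.2148/6.2436 = 1.63604…
r ≈ ln(R0)/T = ln(6.2436)/1.63604… = 1.119504… → 1.1195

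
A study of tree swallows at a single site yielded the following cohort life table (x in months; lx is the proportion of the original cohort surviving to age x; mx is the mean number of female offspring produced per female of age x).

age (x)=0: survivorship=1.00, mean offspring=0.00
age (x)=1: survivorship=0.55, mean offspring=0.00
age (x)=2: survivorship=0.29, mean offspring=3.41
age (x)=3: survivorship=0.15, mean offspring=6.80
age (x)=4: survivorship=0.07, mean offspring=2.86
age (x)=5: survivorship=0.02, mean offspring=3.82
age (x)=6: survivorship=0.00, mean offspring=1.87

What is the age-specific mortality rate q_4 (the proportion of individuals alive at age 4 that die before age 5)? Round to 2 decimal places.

0.71

q_4 = (l_4 − l_5) / l_4 = (0.07 − 0.02) / 0.07
     = 0.05 / 0.07 = 0.714286… → 0.71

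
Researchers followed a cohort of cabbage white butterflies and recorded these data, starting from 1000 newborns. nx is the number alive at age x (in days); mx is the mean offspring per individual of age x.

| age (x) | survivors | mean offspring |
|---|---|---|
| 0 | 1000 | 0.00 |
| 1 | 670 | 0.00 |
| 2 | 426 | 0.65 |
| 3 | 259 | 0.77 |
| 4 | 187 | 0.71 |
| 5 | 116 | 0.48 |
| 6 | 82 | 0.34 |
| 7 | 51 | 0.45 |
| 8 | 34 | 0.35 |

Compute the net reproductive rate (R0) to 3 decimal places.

lx = nx/n0 = nx/1000: 1, 0.67, 0.426, 0.259, 0.187, 0.116, 0.082, 0.051, 0.034
lx·mx by age: 0, 0, 0.2769, 0.19943, 0.13277, 0.05568, 0.02788, 0.02295, 0.0119
R0 = Σ lx·mx = 0.72751 → 0.728

0.728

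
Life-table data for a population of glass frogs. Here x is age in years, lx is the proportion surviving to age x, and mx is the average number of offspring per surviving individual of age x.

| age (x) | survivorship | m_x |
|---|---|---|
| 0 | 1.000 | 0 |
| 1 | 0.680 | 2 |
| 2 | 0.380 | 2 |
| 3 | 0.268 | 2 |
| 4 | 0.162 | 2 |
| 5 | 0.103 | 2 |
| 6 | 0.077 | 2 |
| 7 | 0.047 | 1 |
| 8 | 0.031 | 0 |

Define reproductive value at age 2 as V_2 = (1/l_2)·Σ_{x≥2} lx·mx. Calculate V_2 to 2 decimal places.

lx·mx for x ≥ 2: 0.76, 0.536, 0.324, 0.206, 0.154, 0.047, 0 → sum = 2.027
V_2 = 2.027 / l_2 = 2.027 / 0.38 = 5.334211… → 5.33

5.33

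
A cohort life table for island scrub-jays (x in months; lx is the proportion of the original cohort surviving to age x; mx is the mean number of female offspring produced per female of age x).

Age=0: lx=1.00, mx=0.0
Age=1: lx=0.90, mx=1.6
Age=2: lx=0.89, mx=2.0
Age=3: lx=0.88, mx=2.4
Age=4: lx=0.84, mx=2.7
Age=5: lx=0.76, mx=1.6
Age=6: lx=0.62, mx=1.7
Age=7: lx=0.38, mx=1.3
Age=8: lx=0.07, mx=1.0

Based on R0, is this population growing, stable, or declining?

R0 = Σ lx·mx = 0 + 1.44 + 1.78 + 2.112 + 2.268 + 1.216 + 1.054 + 0.494 + 0.07 = 10.434
R0 > 1, so the population is growing.

growing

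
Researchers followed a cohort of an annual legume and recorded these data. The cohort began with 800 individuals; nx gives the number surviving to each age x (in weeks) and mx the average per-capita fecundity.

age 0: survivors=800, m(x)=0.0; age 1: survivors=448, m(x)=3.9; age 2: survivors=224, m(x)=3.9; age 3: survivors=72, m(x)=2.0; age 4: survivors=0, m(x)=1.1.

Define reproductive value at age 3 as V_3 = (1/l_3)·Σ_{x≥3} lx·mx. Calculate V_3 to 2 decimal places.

lx = nx/n0 = nx/800: 1, 0.56, 0.28, 0.09, 0
lx·mx for x ≥ 3: 0.18, 0 → sum = 0.18
V_3 = 0.18 / l_3 = 0.18 / 0.09 = 2 → 2.00

2.00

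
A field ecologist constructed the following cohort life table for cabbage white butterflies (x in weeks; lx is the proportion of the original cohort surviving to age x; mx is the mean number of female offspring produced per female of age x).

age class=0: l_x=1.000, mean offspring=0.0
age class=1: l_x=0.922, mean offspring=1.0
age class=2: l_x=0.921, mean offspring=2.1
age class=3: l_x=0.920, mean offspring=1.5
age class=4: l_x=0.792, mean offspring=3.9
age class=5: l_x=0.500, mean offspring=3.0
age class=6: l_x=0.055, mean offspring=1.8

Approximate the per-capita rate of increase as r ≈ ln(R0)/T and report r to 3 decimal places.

R0 = Σ lx·mx = 0 + 0.922 + 1.9341 + 1.38 + 3.0888 + 1.5 + 0.099 = 8.9239
Σ x·lx·mx = 29.3794; T = 29.3794/8.9239 = 3.29222…
r ≈ ln(R0)/T = ln(8.9239)/3.29222… = 0.66482… → 0.665

0.665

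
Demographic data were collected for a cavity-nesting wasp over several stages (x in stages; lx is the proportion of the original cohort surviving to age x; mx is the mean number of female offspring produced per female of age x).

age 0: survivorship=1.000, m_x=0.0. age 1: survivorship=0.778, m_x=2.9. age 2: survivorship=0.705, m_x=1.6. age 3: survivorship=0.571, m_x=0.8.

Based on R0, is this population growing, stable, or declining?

R0 = Σ lx·mx = 0 + 2.2562 + 1.128 + 0.4568 = 3.841
R0 > 1, so the population is growing.

growing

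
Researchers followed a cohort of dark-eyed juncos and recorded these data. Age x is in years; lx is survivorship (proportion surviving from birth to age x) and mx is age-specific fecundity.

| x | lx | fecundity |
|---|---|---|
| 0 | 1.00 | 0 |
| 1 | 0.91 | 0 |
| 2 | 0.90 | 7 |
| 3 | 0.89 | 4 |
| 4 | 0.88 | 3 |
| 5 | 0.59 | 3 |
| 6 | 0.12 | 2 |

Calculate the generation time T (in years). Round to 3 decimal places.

3.041

lx·mx: 0, 0, 6.3, 3.56, 2.64, 1.77, 0.24 → R0 = 14.51
x·lx·mx: 0, 0, 12.6, 10.68, 10.56, 8.85, 1.44 → Σ = 44.13
T = 44.13 / 14.51 = 3.041351… → 3.041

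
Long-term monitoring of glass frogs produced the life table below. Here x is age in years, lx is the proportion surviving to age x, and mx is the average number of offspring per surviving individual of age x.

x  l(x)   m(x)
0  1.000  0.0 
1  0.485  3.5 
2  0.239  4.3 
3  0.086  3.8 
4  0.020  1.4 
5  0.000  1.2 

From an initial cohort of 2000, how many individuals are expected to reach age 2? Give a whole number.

Expected survivors = N0 · l_2 = 2000 × 0.239 = 478 → 478

478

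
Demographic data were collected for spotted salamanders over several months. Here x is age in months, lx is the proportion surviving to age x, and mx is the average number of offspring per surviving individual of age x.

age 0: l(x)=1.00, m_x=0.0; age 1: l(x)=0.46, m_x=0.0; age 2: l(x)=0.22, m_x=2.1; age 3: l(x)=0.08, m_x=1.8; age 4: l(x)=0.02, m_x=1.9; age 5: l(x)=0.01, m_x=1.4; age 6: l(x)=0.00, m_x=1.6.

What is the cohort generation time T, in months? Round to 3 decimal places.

lx·mx: 0, 0, 0.462, 0.144, 0.038, 0.014, 0 → R0 = 0.658
x·lx·mx: 0, 0, 0.924, 0.432, 0.152, 0.07, 0 → Σ = 1.578
T = 1.578 / 0.658 = 2.398176… → 2.398

2.398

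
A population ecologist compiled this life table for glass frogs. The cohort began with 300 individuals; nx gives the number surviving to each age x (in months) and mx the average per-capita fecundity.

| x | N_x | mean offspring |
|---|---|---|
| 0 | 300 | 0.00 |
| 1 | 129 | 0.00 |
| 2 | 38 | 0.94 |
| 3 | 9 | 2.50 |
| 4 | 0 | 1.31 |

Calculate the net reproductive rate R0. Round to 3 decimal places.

0.194

lx = nx/n0 = nx/300: 1, 0.43, 0.12667…, 0.03, 0
lx·mx by age: 0, 0, 0.119067…, 0.075, 0
R0 = Σ lx·mx = 0.194067… → 0.194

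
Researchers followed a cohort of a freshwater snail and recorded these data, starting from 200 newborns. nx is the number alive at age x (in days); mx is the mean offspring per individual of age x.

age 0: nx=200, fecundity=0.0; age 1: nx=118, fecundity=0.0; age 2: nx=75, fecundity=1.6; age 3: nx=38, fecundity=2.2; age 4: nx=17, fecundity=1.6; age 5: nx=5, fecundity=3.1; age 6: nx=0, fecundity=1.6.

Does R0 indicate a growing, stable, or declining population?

lx = nx/n0 = nx/200: 1, 0.59, 0.375, 0.19, 0.085, 0.025, 0
R0 = Σ lx·mx = 0 + 0 + 0.6 + 0.418 + 0.136 + 0.0775 + 0 = 1.2315
R0 > 1, so the population is growing.

growing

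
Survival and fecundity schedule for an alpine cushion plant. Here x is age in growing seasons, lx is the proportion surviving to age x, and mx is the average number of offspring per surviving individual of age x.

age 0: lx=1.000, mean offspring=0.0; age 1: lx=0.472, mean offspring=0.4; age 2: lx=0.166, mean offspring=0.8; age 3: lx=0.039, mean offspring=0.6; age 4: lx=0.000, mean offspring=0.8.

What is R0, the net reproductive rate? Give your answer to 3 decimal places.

lx·mx by age: 0, 0.1888, 0.1328, 0.0234, 0
R0 = Σ lx·mx = 0.345 → 0.345

0.345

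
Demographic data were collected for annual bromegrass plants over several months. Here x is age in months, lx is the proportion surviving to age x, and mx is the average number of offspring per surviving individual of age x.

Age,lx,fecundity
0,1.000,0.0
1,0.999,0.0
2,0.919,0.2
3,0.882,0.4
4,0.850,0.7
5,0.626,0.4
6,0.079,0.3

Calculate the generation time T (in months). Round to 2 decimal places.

lx·mx: 0, 0, 0.1838, 0.3528, 0.595, 0.2504, 0.0237 → R0 = 1.4057
x·lx·mx: 0, 0, 0.3676, 1.0584, 2.38, 1.252, 0.1422 → Σ = 5.2002
T = 5.2002 / 1.4057 = 3.699367… → 3.70

3.70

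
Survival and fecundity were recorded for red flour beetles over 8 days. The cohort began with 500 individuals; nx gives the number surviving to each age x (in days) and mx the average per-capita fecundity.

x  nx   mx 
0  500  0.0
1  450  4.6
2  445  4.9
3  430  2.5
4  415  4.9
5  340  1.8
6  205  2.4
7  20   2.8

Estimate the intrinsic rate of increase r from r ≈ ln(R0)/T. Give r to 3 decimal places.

lx = nx/n0 = nx/500: 1, 0.9, 0.89, 0.86, 0.83, 0.68, 0.41, 0.04
R0 = Σ lx·mx = 0 + 4.14 + 4.361 + 2.15 + 4.067 + 1.224 + 0.984 + 0.112 = 17.038
Σ x·lx·mx = 48.388; T = 48.388/17.038 = 2.84…
r ≈ ln(R0)/T = ln(17.038)/2.84… = 0.99839… → 0.998

0.998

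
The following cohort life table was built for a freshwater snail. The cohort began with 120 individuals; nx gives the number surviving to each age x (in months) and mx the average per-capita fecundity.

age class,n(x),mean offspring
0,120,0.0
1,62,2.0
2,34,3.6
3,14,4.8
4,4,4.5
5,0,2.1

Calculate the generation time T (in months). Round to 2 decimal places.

1.94

lx = nx/n0 = nx/120: 1, 0.51667…, 0.28333…, 0.11667…, 0.03333…, 0
lx·mx: 0, 1.033333…, 1.02…, 0.56…, 0.15…, 0 → R0 = 2.763333…
x·lx·mx: 0, 1.033333…, 2.04…, 1.68…, 0.6…, 0 → Σ = 5.353333…
T = 5.353333… / 2.763333… = 1.937274… → 1.94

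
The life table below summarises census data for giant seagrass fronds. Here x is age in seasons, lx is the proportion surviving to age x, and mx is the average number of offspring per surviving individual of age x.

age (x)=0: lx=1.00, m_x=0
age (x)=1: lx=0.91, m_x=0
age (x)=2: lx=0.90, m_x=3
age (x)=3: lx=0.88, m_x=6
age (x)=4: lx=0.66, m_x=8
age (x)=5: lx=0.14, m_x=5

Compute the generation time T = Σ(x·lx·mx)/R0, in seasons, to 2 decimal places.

3.29

lx·mx: 0, 0, 2.7, 5.28, 5.28, 0.7 → R0 = 13.96
x·lx·mx: 0, 0, 5.4, 15.84, 21.12, 3.5 → Σ = 45.86
T = 45.86 / 13.96 = 3.2851… → 3.29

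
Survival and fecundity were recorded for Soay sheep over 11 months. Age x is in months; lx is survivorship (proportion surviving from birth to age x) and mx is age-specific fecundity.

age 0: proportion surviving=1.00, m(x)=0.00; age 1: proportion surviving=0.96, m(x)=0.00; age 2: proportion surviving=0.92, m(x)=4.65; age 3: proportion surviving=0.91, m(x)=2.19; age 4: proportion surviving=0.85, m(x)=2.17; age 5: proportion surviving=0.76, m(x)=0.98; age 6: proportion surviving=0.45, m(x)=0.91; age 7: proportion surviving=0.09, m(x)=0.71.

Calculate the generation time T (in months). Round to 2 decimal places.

lx·mx: 0, 0, 4.278, 1.9929, 1.8445, 0.7448, 0.4095, 0.0639 → R0 = 9.3336
x·lx·mx: 0, 0, 8.556, 5.9787, 7.378, 3.724, 2.457, 0.4473 → Σ = 28.541
T = 28.541 / 9.3336 = 3.057877… → 3.06

3.06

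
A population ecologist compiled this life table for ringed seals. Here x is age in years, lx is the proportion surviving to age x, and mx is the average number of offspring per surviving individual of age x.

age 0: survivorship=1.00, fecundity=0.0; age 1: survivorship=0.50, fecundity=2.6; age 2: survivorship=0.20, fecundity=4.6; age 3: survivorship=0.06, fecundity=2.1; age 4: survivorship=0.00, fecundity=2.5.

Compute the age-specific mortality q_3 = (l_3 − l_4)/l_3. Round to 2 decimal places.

1.00

q_3 = (l_3 − l_4) / l_3 = (0.06 − 0) / 0.06
     = 0.06 / 0.06 = 1 → 1.00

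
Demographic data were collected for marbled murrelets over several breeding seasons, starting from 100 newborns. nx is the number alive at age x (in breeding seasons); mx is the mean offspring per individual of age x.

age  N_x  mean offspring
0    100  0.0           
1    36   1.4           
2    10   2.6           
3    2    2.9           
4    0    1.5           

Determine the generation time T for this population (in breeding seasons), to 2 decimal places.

1.46

lx = nx/n0 = nx/100: 1, 0.36, 0.1, 0.02, 0
lx·mx: 0, 0.504, 0.26, 0.058, 0 → R0 = 0.822
x·lx·mx: 0, 0.504, 0.52, 0.174, 0 → Σ = 1.198
T = 1.198 / 0.822 = 1.457421… → 1.46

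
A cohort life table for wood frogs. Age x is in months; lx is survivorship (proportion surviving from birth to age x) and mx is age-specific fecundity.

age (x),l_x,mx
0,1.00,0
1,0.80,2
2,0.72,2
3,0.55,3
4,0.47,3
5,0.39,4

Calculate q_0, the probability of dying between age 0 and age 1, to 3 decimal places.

q_0 = (l_0 − l_1) / l_0 = (1 − 0.8) / 1
     = 0.2 / 1 = 0.2 → 0.200

0.200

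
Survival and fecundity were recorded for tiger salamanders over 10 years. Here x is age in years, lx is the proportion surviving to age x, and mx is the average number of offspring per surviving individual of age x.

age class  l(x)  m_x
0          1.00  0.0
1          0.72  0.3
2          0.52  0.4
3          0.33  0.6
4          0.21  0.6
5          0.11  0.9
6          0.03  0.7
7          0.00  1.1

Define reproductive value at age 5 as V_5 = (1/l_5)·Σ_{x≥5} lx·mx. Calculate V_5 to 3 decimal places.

1.091

lx·mx for x ≥ 5: 0.099, 0.021, 0 → sum = 0.12
V_5 = 0.12 / l_5 = 0.12 / 0.11 = 1.090909… → 1.091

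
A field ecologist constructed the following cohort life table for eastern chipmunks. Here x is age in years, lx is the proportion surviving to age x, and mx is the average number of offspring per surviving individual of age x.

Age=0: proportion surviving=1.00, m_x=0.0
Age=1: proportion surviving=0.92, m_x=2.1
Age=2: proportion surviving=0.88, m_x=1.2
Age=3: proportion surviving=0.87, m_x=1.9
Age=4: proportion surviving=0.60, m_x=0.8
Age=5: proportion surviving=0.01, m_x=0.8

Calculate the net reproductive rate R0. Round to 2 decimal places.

5.13

lx·mx by age: 0, 1.932, 1.056, 1.653, 0.48, 0.008
R0 = Σ lx·mx = 5.129 → 5.13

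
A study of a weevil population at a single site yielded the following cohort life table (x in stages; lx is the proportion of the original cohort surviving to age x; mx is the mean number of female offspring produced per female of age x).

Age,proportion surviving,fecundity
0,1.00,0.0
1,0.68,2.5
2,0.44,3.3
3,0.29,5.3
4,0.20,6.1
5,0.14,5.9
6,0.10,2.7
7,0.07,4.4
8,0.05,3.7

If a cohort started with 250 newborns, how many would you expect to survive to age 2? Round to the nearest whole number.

110

Expected survivors = N0 · l_2 = 250 × 0.44 = 110 → 110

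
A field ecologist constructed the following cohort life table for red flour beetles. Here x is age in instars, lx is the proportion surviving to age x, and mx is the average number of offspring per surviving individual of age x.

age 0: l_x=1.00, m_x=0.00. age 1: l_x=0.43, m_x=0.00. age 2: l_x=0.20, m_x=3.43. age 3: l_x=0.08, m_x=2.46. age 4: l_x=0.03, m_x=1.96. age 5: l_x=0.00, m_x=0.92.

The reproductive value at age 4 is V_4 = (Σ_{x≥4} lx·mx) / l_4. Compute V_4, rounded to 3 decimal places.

1.960

lx·mx for x ≥ 4: 0.0588, 0 → sum = 0.0588
V_4 = 0.0588 / l_4 = 0.0588 / 0.03 = 1.96 → 1.960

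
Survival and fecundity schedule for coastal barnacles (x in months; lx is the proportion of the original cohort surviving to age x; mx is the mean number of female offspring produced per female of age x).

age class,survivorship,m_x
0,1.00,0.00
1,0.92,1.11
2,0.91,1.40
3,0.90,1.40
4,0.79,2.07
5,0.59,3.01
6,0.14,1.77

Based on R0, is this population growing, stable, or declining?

R0 = Σ lx·mx = 0 + 1.0212 + 1.274 + 1.26 + 1.6353 + 1.7759 + 0.2478 = 7.2142
R0 > 1, so the population is growing.

growing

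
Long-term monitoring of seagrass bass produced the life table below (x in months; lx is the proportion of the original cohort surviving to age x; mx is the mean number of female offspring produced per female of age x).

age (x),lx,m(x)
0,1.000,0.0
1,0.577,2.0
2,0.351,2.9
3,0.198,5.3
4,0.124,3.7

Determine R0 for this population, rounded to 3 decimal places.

lx·mx by age: 0, 1.154, 1.0179, 1.0494, 0.4588
R0 = Σ lx·mx = 3.6801 → 3.680

3.680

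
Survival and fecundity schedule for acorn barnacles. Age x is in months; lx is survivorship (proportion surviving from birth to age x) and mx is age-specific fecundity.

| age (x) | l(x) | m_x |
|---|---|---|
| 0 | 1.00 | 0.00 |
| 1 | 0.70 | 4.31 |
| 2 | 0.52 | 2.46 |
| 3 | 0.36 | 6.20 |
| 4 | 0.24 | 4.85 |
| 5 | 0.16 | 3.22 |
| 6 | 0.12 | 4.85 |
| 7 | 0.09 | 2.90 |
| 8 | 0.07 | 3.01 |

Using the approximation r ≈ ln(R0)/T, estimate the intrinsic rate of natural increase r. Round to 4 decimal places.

0.7776

R0 = Σ lx·mx = 0 + 3.017 + 1.2792 + 2.232 + 1.164 + 0.5152 + 0.582 + 0.261 + 0.2107 = 9.2611
Σ x·lx·mx = 26.508; T = 26.508/9.2611 = 2.86229…
r ≈ ln(R0)/T = ln(9.2611)/2.86229… = 0.777636… → 0.7776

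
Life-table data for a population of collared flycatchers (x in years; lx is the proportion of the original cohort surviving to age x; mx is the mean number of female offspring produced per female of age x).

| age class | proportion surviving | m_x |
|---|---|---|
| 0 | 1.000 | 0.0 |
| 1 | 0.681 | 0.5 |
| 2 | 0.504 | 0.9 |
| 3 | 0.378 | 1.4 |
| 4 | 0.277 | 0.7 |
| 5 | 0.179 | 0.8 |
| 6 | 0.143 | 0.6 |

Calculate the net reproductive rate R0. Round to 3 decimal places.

lx·mx by age: 0, 0.3405, 0.4536, 0.5292, 0.1939, 0.1432, 0.0858
R0 = Σ lx·mx = 1.7462 → 1.746

1.746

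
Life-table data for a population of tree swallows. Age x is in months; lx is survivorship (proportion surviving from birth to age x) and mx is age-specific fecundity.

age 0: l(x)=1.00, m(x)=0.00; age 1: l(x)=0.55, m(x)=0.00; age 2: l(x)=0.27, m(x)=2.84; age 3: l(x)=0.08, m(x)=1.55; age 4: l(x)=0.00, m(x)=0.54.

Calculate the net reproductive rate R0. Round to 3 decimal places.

0.891

lx·mx by age: 0, 0, 0.7668, 0.124, 0
R0 = Σ lx·mx = 0.8908 → 0.891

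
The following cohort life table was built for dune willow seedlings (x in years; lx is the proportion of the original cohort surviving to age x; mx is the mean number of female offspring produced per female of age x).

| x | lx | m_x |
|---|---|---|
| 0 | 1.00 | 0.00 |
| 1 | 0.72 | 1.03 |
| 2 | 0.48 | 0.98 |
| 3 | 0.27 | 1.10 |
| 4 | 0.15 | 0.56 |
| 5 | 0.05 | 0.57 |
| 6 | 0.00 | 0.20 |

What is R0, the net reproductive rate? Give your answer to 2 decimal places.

lx·mx by age: 0, 0.7416, 0.4704, 0.297, 0.084, 0.0285, 0
R0 = Σ lx·mx = 1.6215 → 1.62

1.62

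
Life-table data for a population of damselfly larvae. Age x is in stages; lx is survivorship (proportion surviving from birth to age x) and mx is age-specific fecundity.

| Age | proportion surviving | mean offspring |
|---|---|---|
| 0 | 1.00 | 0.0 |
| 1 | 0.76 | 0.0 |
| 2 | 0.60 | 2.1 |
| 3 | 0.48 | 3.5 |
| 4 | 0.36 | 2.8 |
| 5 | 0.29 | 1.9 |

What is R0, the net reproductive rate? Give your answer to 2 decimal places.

lx·mx by age: 0, 0, 1.26, 1.68, 1.008, 0.551
R0 = Σ lx·mx = 4.499 → 4.50

4.50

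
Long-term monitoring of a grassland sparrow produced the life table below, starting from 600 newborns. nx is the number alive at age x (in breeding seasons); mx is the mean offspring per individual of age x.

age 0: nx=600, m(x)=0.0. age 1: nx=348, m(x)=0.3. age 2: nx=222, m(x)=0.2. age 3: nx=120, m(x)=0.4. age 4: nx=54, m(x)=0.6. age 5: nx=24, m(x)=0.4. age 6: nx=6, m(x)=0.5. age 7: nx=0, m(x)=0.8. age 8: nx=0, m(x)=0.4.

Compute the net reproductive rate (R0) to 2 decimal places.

lx = nx/n0 = nx/600: 1, 0.58, 0.37, 0.2, 0.09, 0.04, 0.01, 0, 0
lx·mx by age: 0, 0.174, 0.074, 0.08, 0.054, 0.016, 0.005, 0, 0
R0 = Σ lx·mx = 0.403 → 0.40

0.40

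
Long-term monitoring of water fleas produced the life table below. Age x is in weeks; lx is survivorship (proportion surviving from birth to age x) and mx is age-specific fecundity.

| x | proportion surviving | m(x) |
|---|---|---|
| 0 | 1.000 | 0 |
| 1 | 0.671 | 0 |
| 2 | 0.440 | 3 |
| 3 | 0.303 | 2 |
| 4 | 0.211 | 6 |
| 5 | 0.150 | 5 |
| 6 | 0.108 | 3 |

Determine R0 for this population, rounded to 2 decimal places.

lx·mx by age: 0, 0, 1.32, 0.606, 1.266, 0.75, 0.324
R0 = Σ lx·mx = 4.266 → 4.27

4.27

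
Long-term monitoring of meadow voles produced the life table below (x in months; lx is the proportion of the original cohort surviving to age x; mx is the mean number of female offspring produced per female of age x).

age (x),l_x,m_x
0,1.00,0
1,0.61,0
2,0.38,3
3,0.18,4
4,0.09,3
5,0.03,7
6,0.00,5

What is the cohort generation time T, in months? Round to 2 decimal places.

lx·mx: 0, 0, 1.14, 0.72, 0.27, 0.21, 0 → R0 = 2.34
x·lx·mx: 0, 0, 2.28, 2.16, 1.08, 1.05, 0 → Σ = 6.57
T = 6.57 / 2.34 = 2.807692… → 2.81

2.81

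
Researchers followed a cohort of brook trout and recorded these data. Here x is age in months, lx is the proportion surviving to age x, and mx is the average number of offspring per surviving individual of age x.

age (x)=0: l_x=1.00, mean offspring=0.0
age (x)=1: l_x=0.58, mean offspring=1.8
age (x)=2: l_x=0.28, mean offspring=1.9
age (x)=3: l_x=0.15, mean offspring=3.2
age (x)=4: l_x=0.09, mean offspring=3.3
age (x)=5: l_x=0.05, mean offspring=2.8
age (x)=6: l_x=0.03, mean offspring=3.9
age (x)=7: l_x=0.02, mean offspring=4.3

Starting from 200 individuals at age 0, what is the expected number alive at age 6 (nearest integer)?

6

Expected survivors = N0 · l_6 = 200 × 0.03 = 6 → 6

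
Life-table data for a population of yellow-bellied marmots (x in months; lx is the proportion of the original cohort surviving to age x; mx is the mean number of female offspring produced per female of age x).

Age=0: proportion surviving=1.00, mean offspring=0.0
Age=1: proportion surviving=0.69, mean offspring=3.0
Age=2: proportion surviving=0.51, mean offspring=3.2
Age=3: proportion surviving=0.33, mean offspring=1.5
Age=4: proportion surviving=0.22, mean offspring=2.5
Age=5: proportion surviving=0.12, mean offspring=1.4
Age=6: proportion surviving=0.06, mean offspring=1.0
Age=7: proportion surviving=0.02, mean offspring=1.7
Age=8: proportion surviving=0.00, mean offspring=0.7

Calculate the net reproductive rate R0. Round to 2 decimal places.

5.01

lx·mx by age: 0, 2.07, 1.632, 0.495, 0.55, 0.168, 0.06, 0.034, 0
R0 = Σ lx·mx = 5.009 → 5.01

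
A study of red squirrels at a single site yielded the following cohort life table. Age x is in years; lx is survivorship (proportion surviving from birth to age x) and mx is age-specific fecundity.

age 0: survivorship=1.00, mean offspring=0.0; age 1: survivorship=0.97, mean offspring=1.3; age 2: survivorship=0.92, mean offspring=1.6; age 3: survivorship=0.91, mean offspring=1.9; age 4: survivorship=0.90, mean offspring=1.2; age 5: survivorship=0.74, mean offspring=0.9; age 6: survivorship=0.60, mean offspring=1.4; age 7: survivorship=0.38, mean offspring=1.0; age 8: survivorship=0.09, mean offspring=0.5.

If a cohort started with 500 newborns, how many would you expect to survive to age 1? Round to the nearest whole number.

485

Expected survivors = N0 · l_1 = 500 × 0.97 = 485 → 485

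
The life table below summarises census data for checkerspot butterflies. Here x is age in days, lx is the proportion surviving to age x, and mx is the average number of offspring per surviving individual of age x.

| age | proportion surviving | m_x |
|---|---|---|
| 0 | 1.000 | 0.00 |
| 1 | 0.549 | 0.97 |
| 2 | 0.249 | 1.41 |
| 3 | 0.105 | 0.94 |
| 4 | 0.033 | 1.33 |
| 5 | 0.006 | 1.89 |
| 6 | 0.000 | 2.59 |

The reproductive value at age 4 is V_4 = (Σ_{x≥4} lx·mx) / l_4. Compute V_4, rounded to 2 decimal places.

1.67

lx·mx for x ≥ 4: 0.04389, 0.01134, 0 → sum = 0.05523
V_4 = 0.05523 / l_4 = 0.05523 / 0.033 = 1.673636… → 1.67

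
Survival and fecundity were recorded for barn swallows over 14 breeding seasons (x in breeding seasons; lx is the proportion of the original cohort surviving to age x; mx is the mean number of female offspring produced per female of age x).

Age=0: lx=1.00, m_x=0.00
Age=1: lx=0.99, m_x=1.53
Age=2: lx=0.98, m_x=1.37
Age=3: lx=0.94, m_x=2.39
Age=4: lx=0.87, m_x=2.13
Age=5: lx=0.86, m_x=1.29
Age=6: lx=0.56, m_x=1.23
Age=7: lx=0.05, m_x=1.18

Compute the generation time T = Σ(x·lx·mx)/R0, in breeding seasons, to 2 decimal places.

lx·mx: 0, 1.5147, 1.3426, 2.2466, 1.8531, 1.1094, 0.6888, 0.059 → R0 = 8.8142
x·lx·mx: 0, 1.5147, 2.6852, 6.7398, 7.4124, 5.547, 4.1328, 0.413 → Σ = 28.4449
T = 28.4449 / 8.8142 = 3.227168… → 3.23

3.23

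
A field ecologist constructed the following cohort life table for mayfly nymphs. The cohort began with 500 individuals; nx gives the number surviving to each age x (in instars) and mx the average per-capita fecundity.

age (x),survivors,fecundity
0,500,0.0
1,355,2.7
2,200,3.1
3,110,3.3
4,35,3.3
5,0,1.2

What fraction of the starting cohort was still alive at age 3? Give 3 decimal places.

0.220

l_3 = n_3/n_0 = 110/500 = 0.22 → 0.220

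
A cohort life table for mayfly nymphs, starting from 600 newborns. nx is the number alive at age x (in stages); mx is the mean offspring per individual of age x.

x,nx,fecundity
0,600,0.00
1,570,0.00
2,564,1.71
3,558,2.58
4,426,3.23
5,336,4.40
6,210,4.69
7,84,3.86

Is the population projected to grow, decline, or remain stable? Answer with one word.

lx = nx/n0 = nx/600: 1, 0.95, 0.94, 0.93, 0.71, 0.56, 0.35, 0.14
R0 = Σ lx·mx = 0 + 0 + 1.6074 + 2.3994 + 2.2933 + 2.464 + 1.6415 + 0.5404 = 10.946
R0 > 1, so the population is growing.

growing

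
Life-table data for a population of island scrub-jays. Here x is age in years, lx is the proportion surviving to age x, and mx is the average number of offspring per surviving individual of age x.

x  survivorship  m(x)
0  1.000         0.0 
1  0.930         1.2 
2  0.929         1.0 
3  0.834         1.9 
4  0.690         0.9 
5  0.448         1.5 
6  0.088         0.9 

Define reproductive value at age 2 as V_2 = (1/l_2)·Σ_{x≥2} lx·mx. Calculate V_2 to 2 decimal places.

lx·mx for x ≥ 2: 0.929, 1.5846, 0.621, 0.672, 0.0792 → sum = 3.8858
V_2 = 3.8858 / l_2 = 3.8858 / 0.929 = 4.182777… → 4.18

4.18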